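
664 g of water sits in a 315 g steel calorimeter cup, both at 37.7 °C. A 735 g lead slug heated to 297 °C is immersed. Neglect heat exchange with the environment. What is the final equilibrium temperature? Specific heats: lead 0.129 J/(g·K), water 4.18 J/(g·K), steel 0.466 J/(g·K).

T_f ≈ 45.8 °C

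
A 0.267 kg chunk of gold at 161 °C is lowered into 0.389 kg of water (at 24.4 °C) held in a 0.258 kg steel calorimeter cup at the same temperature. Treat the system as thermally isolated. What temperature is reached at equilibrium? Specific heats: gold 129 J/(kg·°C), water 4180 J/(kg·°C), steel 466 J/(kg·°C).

T_f ≈ 27.0 °C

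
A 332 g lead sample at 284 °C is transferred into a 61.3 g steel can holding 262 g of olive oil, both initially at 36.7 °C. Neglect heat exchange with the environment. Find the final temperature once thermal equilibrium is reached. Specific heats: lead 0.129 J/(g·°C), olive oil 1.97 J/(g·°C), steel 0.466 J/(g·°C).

T_f ≈ 54.7 °C

Heat gained plus heat lost sum to zero:
332·0.129·(T − 284) + 262·1.97·(T − 36.7) + 61.3·0.466·(T − 36.7) = 0
42.83(T − 284) + 516.14(T − 36.7) + 28.57(T − 36.7) = 0
(42.83 + 516.14 + 28.57) T = 42.83·284 + 516.14·36.7 + 28.57·36.7
T = 32154 / 587.53 = 54.7 °C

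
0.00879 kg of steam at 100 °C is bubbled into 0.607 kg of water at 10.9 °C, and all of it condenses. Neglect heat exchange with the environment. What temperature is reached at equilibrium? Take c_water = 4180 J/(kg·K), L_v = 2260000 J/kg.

T_f ≈ 19.9 °C

Heat gained plus heat lost sum to zero:
steam→water at 100 °C releases m L_v = 0.00879·2260000 = 19865; condensed water 100 °C→T: 36.74(T − 100); water warms: 0.607·4180·(T − 10.9) = 2537.3(T − 10.9)
2574 T = 19865 + 3674.2 + 27656 = 51196
T ≈ 19.89 °C (< 100 °C, so full condensation is consistent).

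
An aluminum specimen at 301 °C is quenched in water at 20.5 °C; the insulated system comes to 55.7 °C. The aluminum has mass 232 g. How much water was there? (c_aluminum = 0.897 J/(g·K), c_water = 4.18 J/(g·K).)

|Q_aluminum| = |Q_water|:
232×0.897×(301 − 55.7) = m×4.18×(55.7 − 20.5)
147.14 m = 51048  ⇒  m ≈ 346.9 g

m ≈ 347 g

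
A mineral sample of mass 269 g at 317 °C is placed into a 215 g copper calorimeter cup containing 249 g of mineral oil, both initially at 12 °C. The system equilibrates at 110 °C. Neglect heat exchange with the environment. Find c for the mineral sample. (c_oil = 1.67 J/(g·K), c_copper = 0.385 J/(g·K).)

Conservation of energy gives ΣQ = 0:
269·c·(110 − 317) + 249·1.67·(110 − 12) + 215·0.385·(110 − 12) = 0
-55683 c = -48863
c = -48863/-55683 ≈ 0.8775 J/(g·K)

c ≈ 0.878 J/(g·K)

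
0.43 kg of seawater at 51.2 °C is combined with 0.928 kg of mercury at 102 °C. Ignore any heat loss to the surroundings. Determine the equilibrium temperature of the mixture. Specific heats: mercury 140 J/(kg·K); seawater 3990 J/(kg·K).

T_f is the heat-capacity-weighted average of the initial temperatures:
T_f = (129.92*102 + 1715.7*51.2) / (129.92 + 1715.7)
    = 101096 / 1845.6 ≈ 54.78 °C

T_f ≈ 54.8 °C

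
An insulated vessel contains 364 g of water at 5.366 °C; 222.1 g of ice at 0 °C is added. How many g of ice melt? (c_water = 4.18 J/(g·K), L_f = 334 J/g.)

Heat available from the water dropping to 0 °C: 364·4.18·5.366 = 8164.5 J.
Melting all 222.1 g of ice would need 222.1·334 = 74181 J.
That's not enough to melt it all — equilibrium is at 0 °C with ice remaining.
m_melt = 8164.5 / L_f = 24.44 g.

m_melted ≈ 24.4 g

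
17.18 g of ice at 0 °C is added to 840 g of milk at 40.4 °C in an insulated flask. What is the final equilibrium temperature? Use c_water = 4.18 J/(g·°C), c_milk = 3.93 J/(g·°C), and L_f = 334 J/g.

Heat gained plus heat lost sum to zero:
fusion: m_ice L_f = 17.18×334 = 5738.1; warm the meltwater: 71.81 T; milk cools: 840×3.93×(T − 40.4) = 3301.2(T − 40.4)
3373 T = 133368 − 5738.1 = 127630
T ≈ 37.84 °C — above 0 °C, consistent with complete melting.

T_f ≈ 37.8 °C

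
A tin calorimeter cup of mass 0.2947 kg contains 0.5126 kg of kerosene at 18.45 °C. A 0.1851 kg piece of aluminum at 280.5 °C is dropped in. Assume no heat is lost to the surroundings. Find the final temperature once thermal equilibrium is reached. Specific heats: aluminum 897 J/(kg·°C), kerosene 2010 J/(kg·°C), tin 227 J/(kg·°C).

T_f ≈ 52.9 °C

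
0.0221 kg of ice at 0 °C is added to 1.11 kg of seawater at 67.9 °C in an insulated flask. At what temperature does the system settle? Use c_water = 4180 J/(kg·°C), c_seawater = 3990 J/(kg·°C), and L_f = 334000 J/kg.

Let T be the final temperature. ΣQ_i = 0:
latent heat to melt: 0.0221·334000 = 7381.4
  warm the meltwater: 92.38 T
  seawater: 4428.9(T − 67.9)
4521.3 T = 300722 − 7381.4 = 293341
T ≈ 64.88 °C (positive, so assuming full melt was valid).

T_f ≈ 64.9 °C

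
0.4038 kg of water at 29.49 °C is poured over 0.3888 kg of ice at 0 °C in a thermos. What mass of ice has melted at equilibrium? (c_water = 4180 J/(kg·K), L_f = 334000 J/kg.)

Cooling the water to 0 °C releases 0.4038·4180·29.49 = 49776 J.
Melting all 0.3888 kg of ice would need 0.3888·334000 = 129859 J.
That's not enough to melt it all — equilibrium is at 0 °C with ice remaining.
m_melted·334000 = 49776  ⇒  m_melted ≈ 0.149 kg.

m_melted ≈ 0.149 kg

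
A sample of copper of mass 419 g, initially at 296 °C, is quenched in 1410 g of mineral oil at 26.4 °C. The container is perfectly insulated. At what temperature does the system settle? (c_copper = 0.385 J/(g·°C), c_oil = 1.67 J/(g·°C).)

T_f ≈ 43.7 °C

T_f = Σ m_i c_i T_i / Σ m_i c_i:
T_f = (161.31·296 + 2354.7·26.4) / (161.31 + 2354.7)
    = 109913 / 2516 ≈ 43.69 °C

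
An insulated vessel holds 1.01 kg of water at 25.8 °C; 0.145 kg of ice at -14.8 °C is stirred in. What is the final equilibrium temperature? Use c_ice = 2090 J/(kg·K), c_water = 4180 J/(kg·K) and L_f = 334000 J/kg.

Energy balance with sensible and latent terms:
warm ice to 0 °C: 0.145×2090×(0 − (-14.8)) = 4485.1
  fusion: m_ice L_f = 0.145×334000 = 48430
  meltwater 0→T: 0.145×4180×T = 606.1 T
  water cools: 1.01×4180×(T − 25.8) = 4221.8(T − 25.8)
4827.9 T = 108922 − 52915 = 56007
T ≈ 11.60 °C — above 0 °C, consistent with complete melting.

T_f ≈ 11.6 °C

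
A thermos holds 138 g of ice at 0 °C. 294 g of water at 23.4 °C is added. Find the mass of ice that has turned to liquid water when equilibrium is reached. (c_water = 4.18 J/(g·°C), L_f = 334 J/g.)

m_melted ≈ 86.1 g

Cooling the water to 0 °C releases 294×4.18×23.4 = 28757 J.
Melting all 138 g of ice would need 138×334 = 46092 J.
28757 J < 46092 J, so only part of the ice melts and the system sits at 0 °C.
Mass melted = 28757/334 ≈ 86.1 g.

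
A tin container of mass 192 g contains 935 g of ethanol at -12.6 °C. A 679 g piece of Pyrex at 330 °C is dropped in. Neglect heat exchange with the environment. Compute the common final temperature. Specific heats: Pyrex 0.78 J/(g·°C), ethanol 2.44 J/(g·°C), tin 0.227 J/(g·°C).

T_f ≈ 51.0 °C

Setting the total heat transfer to zero:
679*0.78*(T − 330) + 935*2.44*(T − (-12.6)) + 192*0.227*(T − (-12.6)) = 0
(529.62 + 2281.4 + 43.58) T = 529.62*330 + 2281.4*(-12.6) + 43.58*(-12.6)
T = 145480 / 2854.6 = 51 °C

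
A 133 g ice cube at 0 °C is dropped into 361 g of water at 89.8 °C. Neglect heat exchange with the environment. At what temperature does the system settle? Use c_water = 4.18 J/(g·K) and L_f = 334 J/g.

T_f ≈ 44.1 °C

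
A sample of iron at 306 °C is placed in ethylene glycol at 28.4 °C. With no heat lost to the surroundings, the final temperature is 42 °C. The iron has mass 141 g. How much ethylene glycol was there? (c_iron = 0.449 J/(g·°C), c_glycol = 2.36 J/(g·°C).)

m ≈ 521 g

Heat lost by the iron = heat gained by the glycol:
141·0.449·(306 − 42) = m·2.36·(42 − 28.4)
32.1 m = 16714  ⇒  m ≈ 520.7 g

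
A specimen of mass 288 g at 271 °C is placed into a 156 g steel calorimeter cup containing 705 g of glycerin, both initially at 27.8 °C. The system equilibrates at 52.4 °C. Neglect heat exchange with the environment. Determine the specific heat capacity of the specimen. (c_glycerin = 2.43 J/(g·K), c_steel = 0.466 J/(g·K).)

Net heat exchanged in the isolated system is zero:
288·c·(52.4 − 271) + 705·2.43·(52.4 − 27.8) + 156·0.466·(52.4 − 27.8) = 0
-62957 c = -43932
c = -43932/-62957 ≈ 0.6978 J/(g·K)

c ≈ 0.698 J/(g·K)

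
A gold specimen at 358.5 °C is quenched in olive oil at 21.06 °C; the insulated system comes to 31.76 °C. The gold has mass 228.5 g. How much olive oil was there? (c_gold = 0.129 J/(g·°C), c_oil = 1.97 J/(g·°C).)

m ≈ 457 g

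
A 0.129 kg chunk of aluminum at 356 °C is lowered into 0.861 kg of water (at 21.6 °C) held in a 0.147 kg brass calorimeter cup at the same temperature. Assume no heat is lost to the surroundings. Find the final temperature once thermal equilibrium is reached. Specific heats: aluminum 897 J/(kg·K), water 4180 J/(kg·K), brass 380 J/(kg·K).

T_f ≈ 31.9 °C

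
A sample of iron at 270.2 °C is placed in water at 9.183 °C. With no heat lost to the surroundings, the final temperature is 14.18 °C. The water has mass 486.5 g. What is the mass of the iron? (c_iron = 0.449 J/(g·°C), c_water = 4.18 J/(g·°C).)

Heat gained plus heat lost sum to zero:
m·0.449·(14.18 − 270.2) + 486.5·4.18·(14.18 − 9.183) = 0
-114.95 m = -10162
m = -10162/-114.95 ≈ 88.4 g

m ≈ 88.4 g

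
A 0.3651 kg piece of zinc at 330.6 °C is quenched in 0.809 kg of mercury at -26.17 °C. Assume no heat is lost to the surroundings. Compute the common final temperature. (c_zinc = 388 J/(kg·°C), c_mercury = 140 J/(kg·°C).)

Heat lost by the zinc equals heat gained by the mercury:
0.3651*388*(330.6 − T) = 0.809*140*(T − (-26.17))
141.66(330.6 − T) = 113.26(T − (-26.17))
254.92 T = 43868  ⇒  T ≈ 172.09 °C

T_f ≈ 172.1 °C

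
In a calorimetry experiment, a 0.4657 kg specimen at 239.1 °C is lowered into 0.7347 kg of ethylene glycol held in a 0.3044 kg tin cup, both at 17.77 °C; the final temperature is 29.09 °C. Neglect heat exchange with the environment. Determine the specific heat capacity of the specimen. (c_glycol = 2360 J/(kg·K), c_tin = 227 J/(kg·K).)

Net heat exchanged in the isolated system is zero:
0.4657·c·(29.09 − 239.1) + 0.7347·2360·(29.09 − 17.77) + 0.3044·227·(29.09 − 17.77) = 0
-97.8 c = -20410
c = -20410/-97.8 ≈ 208.7 J/(kg·K)

c ≈ 209 J/(kg·K)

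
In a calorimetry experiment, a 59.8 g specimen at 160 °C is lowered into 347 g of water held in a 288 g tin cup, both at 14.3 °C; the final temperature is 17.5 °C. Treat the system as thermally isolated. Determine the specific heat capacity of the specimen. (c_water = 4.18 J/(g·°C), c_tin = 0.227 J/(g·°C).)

c ≈ 0.569 J/(g·°C)

Taking heat into each body as positive, Σ m c ΔT = 0:
59.8·c·(17.5 − 160) + 347·4.18·(17.5 − 14.3) + 288·0.227·(17.5 − 14.3) = 0
-8521.5 c = -4850.7
c = -4850.7/-8521.5 ≈ 0.5692 J/(g·°C)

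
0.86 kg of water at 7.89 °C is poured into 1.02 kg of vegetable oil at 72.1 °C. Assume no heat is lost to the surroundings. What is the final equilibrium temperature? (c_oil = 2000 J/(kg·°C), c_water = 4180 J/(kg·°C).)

Heat lost by the oil equals heat gained by the water:
1.02·2000·(72.1 − T) = 0.86·4180·(T − 7.89)
2040(72.1 − T) = 3594.8(T − 7.89)
5634.8 T = 175447  ⇒  T ≈ 31.14 °C

T_f ≈ 31.1 °C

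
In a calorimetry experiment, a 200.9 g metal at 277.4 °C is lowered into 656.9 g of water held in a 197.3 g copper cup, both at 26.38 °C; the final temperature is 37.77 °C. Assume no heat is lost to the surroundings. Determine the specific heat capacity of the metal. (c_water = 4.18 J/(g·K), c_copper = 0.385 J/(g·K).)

c ≈ 0.668 J/(g·K)

Net heat exchanged in the isolated system is zero:
200.9×c×(37.77 − 277.4) + 656.9×4.18×(37.77 − 26.38) + 197.3×0.385×(37.77 − 26.38) = 0
-48142 c = -32140
c = -32140/-48142 ≈ 0.6676 J/(g·K)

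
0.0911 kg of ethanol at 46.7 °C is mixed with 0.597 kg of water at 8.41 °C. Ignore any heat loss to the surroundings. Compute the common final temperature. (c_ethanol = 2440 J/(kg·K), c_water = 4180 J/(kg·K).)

T_f ≈ 11.5 °C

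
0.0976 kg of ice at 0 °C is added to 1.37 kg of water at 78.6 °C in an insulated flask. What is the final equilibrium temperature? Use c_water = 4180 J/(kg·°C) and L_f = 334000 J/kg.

T_f ≈ 68.1 °C

Taking heat into each body as positive, Σ m c ΔT = 0:
melt ice: 0.0976×334000 = 32598; meltwater 0→T: 0.0976×4180×T = 407.97 T; water: 5726.6(T − 78.6)
6134.6 T = 450111 − 32598 = 417512
T ≈ 68.06 °C. Since T > 0 °C, the all-ice-melts assumption holds.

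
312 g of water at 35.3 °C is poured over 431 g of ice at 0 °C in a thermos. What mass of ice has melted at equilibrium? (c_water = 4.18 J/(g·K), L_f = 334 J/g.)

m_melted ≈ 138 g

Cooling the water to 0 °C releases 312·4.18·35.3 = 46037 J.
Fully melting the ice requires m_ice L_f = 431·334 = 143954 J.
Since 46037 < 143954 J, not all the ice melts; equilibrium is at 0 °C.
m_melt = 46037 / L_f = 137.8 g.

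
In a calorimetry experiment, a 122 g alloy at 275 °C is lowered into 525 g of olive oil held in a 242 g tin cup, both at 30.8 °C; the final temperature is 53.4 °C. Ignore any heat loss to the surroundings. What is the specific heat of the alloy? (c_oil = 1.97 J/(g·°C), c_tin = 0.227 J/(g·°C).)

c ≈ 0.911 J/(g·°C)

Taking heat into each body as positive, Σ m c ΔT = 0:
122×c×(53.4 − 275) + 525×1.97×(53.4 − 30.8) + 242×0.227×(53.4 − 30.8) = 0
-27035 c = -24616
c = -24616/-27035 ≈ 0.9105 J/(g·°C)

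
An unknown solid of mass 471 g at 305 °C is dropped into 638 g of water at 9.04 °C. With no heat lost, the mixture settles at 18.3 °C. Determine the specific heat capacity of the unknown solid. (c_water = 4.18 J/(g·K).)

c ≈ 0.183 J/(g·K)

Let T be the final temperature. ΣQ_i = 0:
471×c×(18.3 − 305) + 638×4.18×(18.3 − 9.04) = 0
-135036 c = -24695
c = -24695/-135036 ≈ 0.1829 J/(g·K)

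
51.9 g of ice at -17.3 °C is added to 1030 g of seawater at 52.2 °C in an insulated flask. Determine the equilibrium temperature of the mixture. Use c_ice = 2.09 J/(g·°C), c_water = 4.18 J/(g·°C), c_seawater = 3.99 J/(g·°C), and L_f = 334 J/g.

T_f ≈ 45.1 °C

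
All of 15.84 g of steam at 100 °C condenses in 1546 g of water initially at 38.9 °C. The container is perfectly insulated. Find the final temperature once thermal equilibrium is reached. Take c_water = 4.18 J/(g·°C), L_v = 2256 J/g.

Energy conservation, ΣQ = 0:
condense steam: −15.84×2256 = −35735
  condensate cools 100→T: 15.84×4.18×(T − 100) = 66.21(T − 100)
  original water: 6462.3(T − 38.9)
6528.5 T = 35735 + 6621.1 + 251383 = 293739
T ≈ 44.99 °C (< 100 °C, so full condensation is consistent).

T_f ≈ 45.0 °C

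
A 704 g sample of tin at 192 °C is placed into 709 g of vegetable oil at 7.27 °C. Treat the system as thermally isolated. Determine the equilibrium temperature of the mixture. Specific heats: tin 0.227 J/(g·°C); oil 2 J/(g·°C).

T_f ≈ 26.0 °C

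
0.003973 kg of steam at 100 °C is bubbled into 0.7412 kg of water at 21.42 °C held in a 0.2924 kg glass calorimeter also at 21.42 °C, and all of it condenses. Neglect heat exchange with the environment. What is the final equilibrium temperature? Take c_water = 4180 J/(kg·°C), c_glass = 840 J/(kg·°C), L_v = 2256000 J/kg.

T_f ≈ 24.5 °C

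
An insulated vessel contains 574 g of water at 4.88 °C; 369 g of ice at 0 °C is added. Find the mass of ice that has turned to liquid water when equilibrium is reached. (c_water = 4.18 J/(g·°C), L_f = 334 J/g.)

Cooling the water to 0 °C releases 574×4.18×4.88 = 11709 J.
To melt every bit of ice: 369×334 = 123246 J.
That's not enough to melt it all — equilibrium is at 0 °C with ice remaining.
m_melt = 11709 / L_f = 35.06 g.

m_melted ≈ 35.1 g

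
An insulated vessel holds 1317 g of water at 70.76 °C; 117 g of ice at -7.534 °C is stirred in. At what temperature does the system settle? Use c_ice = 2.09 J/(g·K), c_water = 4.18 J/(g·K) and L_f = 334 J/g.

T_f ≈ 58.2 °C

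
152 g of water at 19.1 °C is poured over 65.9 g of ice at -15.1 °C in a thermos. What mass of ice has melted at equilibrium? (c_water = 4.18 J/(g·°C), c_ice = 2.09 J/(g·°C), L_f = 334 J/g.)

m_melted ≈ 30.1 g

Cooling the water to 0 °C releases 152·4.18·19.1 = 12135 J.
Warming the ice to 0 °C takes 65.9·2.09·15.1 = 2079.7 J, leaving 10056 J for melting.
Melting all 65.9 g of ice would need 65.9·334 = 22011 J.
Since 10056 < 22011 J, not all the ice melts; equilibrium is at 0 °C.
m_melt = 10056 / L_f = 30.11 g.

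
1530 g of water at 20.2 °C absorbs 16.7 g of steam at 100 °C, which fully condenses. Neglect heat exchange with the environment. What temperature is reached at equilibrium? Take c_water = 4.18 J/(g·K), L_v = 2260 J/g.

Heat gained plus heat lost sum to zero:
steam→water at 100 °C releases m L_v = 16.7·2260 = 37742; condensed water 100 °C→T: 69.81(T − 100); original water: 6395.4(T − 20.2)
6465.2 T = 37742 + 6980.6 + 129187 = 173910
T ≈ 26.90 °C (< 100 °C, so full condensation is consistent).

T_f ≈ 26.9 °C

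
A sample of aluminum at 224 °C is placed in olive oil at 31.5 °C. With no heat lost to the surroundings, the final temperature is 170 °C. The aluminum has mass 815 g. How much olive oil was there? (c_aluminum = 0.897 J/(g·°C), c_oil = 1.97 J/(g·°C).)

m ≈ 145 g

|Q_aluminum| = |Q_oil|:
815×0.897×(224 − 170) = m×1.97×(170 − 31.5)
272.84 m = 39477  ⇒  m ≈ 144.7 g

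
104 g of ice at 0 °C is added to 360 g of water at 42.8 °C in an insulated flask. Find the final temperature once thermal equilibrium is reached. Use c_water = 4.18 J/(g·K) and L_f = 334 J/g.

Setting the total heat transfer to zero:
latent heat to melt: 104·334 = 34736; warm the meltwater: 434.72 T; water: 1504.8(T − 42.8)
1939.5 T = 64405 − 34736 = 29669
T ≈ 15.30 °C (positive, so assuming full melt was valid).

T_f ≈ 15.3 °C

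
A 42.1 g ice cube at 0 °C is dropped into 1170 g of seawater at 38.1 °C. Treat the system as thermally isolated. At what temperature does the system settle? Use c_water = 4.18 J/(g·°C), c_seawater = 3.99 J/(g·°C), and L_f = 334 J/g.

Let T be the final temperature. ΣQ_i = 0:
fusion: m_ice L_f = 42.1×334 = 14061
  meltwater 0→T: 42.1×4.18×T = 175.98 T
  seawater: 4668.3(T − 38.1)
4844.3 T = 177862 − 14061 = 163801
T ≈ 33.81 °C (positive, so assuming full melt was valid).

T_f ≈ 33.8 °C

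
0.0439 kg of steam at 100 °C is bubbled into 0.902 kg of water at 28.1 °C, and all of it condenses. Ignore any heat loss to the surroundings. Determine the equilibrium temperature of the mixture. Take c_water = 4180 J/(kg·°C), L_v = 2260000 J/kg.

T_f ≈ 56.5 °C

Taking heat into each body as positive, Σ m c ΔT = 0:
steam→water at 100 °C releases m L_v = 0.0439×2260000 = 99214; condensate cools 100→T: 0.0439×4180×(T − 100) = 183.5(T − 100); original water: 3770.4(T − 28.1)
3953.9 T = 99214 + 18350 + 105947 = 223511
T ≈ 56.53 °C (< 100 °C, so full condensation is consistent).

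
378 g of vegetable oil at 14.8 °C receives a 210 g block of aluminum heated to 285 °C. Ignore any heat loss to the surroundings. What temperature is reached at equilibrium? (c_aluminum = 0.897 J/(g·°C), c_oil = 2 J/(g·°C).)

Energy conservation, ΣQ = 0:
210*0.897*(T − 285) + 378*2*(T − 14.8) = 0
944.37 T = 64874
T ≈ 68.70 °C

T_f ≈ 68.7 °C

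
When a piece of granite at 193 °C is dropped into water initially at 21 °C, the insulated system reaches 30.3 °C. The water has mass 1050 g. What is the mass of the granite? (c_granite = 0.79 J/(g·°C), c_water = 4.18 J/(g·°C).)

Setting the total heat transfer to zero:
m·0.79·(30.3 − 193) + 1050·4.18·(30.3 − 21) = 0
-128.53 m = -40818
m = -40818/-128.53 ≈ 317.6 g

m ≈ 318 g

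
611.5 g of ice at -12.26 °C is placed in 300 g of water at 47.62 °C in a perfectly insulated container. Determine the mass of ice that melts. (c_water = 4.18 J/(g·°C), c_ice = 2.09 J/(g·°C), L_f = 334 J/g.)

m_melted ≈ 132 g

Heat available from the water dropping to 0 °C: 300·4.18·47.62 = 59715 J.
Of that, 611.5·2.09·12.26 = 15669 J goes to bring the ice to 0 °C, leaving 44047 J.
Fully melting the ice requires m_ice L_f = 611.5·334 = 204241 J.
Since 44047 < 204241 J, not all the ice melts; equilibrium is at 0 °C.
m_melted·334 = 44047  ⇒  m_melted ≈ 131.9 g.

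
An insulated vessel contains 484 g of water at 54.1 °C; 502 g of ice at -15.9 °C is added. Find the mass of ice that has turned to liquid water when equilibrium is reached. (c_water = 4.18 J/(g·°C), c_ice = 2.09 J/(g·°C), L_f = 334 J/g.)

Heat available from the water dropping to 0 °C: 484×4.18×54.1 = 109451 J.
Warming the ice to 0 °C takes 502×2.09×15.9 = 16682 J, leaving 92769 J for melting.
Melting all 502 g of ice would need 502×334 = 167668 J.
Since 92769 < 167668 J, not all the ice melts; equilibrium is at 0 °C.
Mass melted = 92769/334 ≈ 277.8 g.

m_melted ≈ 278 g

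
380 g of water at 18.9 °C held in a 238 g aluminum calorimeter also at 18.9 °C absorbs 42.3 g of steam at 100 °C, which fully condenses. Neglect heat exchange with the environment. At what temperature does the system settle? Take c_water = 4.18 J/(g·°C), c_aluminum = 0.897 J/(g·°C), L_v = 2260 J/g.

Energy balance with sensible and latent terms:
latent heat released on condensation: 42.3×2260 = 95598; condensed water 100 °C→T: 176.81(T − 100); original water: 1588.4(T − 18.9); aluminum cup: 238×0.897×(T − 18.9) = 213.49(T − 18.9)
1978.7 T = 95598 + 17681 + 34056 = 147335
T ≈ 74.46 °C, under the boiling point, so the assumption holds.

T_f ≈ 74.5 °C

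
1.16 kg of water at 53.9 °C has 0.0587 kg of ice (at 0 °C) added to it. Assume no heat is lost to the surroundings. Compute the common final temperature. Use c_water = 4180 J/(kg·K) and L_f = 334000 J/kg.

T_f ≈ 47.5 °C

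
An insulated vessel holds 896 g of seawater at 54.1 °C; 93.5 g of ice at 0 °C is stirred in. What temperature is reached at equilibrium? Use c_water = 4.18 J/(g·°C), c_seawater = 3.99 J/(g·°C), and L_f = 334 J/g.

Energy balance with sensible and latent terms:
melt ice: 93.5·334 = 31229
  warm the meltwater: 390.83 T
  seawater cools: 896·3.99·(T − 54.1) = 3575(T − 54.1)
3965.9 T = 193410 − 31229 = 162181
T ≈ 40.89 °C — above 0 °C, consistent with complete melting.

T_f ≈ 40.9 °C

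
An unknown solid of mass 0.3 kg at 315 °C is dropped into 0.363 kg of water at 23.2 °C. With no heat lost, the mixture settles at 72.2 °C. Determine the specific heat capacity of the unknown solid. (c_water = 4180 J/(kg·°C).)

Conservation of energy gives ΣQ = 0:
0.3·c·(72.2 − 315) + 0.363·4180·(72.2 − 23.2) = 0
-72.84 c = -74350
c = -74350/-72.84 ≈ 1021 J/(kg·°C)

c ≈ 1020 J/(kg·°C)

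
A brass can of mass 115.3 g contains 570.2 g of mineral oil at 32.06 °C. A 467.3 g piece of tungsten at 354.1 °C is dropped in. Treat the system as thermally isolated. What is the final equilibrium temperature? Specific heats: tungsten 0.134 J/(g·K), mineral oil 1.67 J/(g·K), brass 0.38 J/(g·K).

Energy conservation, ΣQ = 0:
467.3·0.134·(T − 354.1) + 570.2·1.67·(T − 32.06) + 115.3·0.38·(T − 32.06) = 0
62.62(T − 354.1) + 952.23(T − 32.06) + 43.81(T − 32.06) = 0
(62.62 + 952.23 + 43.81) T = 62.62·354.1 + 952.23·32.06 + 43.81·32.06
T ≈ 51.11 °C

T_f ≈ 51.1 °C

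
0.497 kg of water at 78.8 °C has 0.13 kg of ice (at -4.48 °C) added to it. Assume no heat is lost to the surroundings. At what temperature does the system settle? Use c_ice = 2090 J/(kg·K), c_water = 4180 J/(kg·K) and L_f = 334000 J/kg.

T_f ≈ 45.4 °C

Heat gained plus heat lost sum to zero:
warm ice to 0 °C: 0.13×2090×(0 − (-4.48)) = 1217.2
  fusion: m_ice L_f = 0.13×334000 = 43420
  warm the meltwater: 543.4 T
  water cools: 0.497×4180×(T − 78.8) = 2077.5(T − 78.8)
2620.9 T = 163704 − 44637 = 119067
T ≈ 45.43 °C. Since T > 0 °C, the all-ice-melts assumption holds.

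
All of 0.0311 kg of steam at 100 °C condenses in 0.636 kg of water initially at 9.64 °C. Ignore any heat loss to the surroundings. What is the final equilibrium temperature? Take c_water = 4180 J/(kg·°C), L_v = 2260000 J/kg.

Energy conservation, ΣQ = 0:
latent heat released on condensation: 0.0311·2260000 = 70286
  condensate cools 100→T: 0.0311·4180·(T − 100) = 130(T − 100)
  water warms: 0.636·4180·(T − 9.64) = 2658.5(T − 9.64)
2788.5 T = 70286 + 13000 + 25628 = 108914
T ≈ 39.06 °C, under the boiling point, so the assumption holds.

T_f ≈ 39.1 °C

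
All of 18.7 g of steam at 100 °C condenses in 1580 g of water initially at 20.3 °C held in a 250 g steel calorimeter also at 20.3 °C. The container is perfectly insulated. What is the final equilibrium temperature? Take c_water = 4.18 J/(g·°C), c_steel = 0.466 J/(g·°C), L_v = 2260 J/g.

Heat gained plus heat lost sum to zero:
latent heat released on condensation: 18.7·2260 = 42262; condensed water 100 °C→T: 78.17(T − 100); water warms: 1580·4.18·(T − 20.3) = 6604.4(T − 20.3); steel cup: 250·0.466·(T − 20.3) = 116.5(T − 20.3)
6799.1 T = 42262 + 7816.6 + 136434 = 186513
T ≈ 27.43 °C, under the boiling point, so the assumption holds.

T_f ≈ 27.4 °C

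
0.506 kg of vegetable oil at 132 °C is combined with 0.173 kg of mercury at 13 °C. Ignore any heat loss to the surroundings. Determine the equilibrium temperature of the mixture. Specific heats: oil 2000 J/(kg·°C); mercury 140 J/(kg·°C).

T_f ≈ 129.2 °C

|Q_oil| = |Q_mercury|:
0.506·2000·(132 − T) = 0.173·140·(T − 13)
1012(132 − T) = 24.22(T − 13)
1036.2 T = 133899  ⇒  T ≈ 129.22 °C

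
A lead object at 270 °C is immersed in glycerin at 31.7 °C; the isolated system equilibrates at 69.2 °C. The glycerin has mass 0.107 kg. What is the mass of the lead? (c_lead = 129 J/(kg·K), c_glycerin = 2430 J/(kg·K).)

|Q_lead| = |Q_glycerin|:
m×129×(270 − 69.2) = 0.107×2430×(69.2 − 31.7)
25903 m = 9750.4  ⇒  m ≈ 0.3764 kg

m ≈ 0.376 kg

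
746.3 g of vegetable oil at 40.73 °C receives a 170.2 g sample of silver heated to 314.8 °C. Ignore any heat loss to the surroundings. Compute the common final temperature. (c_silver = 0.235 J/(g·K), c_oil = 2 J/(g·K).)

T_f ≈ 47.9 °C

T_f = Σ m_i c_i T_i / Σ m_i c_i:
T_f = (40*314.8 + 1492.6*40.73) / (40 + 1492.6)
    = 73385 / 1532.6 ≈ 47.88 °C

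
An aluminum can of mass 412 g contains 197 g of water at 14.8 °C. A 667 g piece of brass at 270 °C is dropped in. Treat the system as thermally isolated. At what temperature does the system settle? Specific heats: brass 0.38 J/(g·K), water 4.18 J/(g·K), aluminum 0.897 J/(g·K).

T_f = Σ m_i c_i T_i / Σ m_i c_i:
T_f = (253.46·270 + 823.46·14.8 + 369.56·14.8) / (253.46 + 823.46 + 369.56)
    = 86091 / 1446.5 ≈ 59.52 °C

T_f ≈ 59.5 °C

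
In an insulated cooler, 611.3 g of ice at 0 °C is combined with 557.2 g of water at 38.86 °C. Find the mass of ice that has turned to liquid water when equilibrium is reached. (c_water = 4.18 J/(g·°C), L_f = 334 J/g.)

Cooling the water to 0 °C releases 557.2×4.18×38.86 = 90509 J.
Melting all 611.3 g of ice would need 611.3×334 = 204174 J.
Since 90509 < 204174 J, not all the ice melts; equilibrium is at 0 °C.
Mass melted = 90509/334 ≈ 271 g.

m_melted ≈ 271 g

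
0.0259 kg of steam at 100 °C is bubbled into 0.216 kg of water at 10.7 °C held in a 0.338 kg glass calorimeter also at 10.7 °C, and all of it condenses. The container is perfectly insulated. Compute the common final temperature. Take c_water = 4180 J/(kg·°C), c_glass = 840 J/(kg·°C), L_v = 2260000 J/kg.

T_f ≈ 63.4 °C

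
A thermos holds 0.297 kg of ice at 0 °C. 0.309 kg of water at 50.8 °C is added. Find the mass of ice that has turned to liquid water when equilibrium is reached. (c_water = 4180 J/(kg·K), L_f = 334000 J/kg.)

m_melted ≈ 0.196 kg

Water can give up m c ΔT = 0.309×4180×50.8 = 65614 J before reaching 0 °C.
To melt every bit of ice: 0.297×334000 = 99198 J.
That's not enough to melt it all — equilibrium is at 0 °C with ice remaining.
Mass melted = 65614/334000 ≈ 0.1964 kg.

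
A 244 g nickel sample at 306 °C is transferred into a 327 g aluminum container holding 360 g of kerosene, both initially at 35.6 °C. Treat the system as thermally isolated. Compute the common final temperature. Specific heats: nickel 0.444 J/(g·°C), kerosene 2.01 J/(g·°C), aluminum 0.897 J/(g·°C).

Setting the total heat transfer to zero:
244×0.444×(T − 306) + 360×2.01×(T − 35.6) + 327×0.897×(T − 35.6) = 0
108.34(T − 306) + 723.6(T − 35.6) + 293.32(T − 35.6) = 0
(108.34 + 723.6 + 293.32) T = 108.34×306 + 723.6×35.6 + 293.32×35.6
T ≈ 61.63 °C

T_f ≈ 61.6 °C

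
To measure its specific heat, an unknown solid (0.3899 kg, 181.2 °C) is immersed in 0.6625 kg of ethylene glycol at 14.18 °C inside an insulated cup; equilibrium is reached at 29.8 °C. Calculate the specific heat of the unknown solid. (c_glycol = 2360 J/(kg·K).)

m_s c (T_s − T_f) = m_glycol c_glycol (T_f − T_0):
0.3899·c·(181.2 − 29.8) = 0.6625·2360·(29.8 − 14.18)
59.03 c = 24422  ⇒  c ≈ 413.7 J/(kg·K)

c ≈ 414 J/(kg·K)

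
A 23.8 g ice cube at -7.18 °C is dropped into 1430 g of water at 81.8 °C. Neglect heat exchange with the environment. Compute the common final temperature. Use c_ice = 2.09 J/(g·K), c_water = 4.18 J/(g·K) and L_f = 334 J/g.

T_f ≈ 79.1 °C

Let T be the final temperature. ΣQ_i = 0:
ice -7.18→0 °C: 23.8×2.09×7.18 = 357.15
  latent heat to melt: 23.8×334 = 7949.2
  warm the meltwater: 99.48 T
  water cools: 1430×4.18×(T − 81.8) = 5977.4(T − 81.8)
6076.9 T = 488951 − 8306.3 = 480645
T ≈ 79.09 °C — above 0 °C, consistent with complete melting.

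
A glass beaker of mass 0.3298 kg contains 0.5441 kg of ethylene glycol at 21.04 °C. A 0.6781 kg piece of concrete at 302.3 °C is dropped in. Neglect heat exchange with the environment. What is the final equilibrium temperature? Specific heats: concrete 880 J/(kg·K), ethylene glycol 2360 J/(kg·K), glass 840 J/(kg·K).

Taking heat into each body as positive, Σ m c ΔT = 0:
0.6781·880·(T − 302.3) + 0.5441·2360·(T − 21.04) + 0.3298·840·(T − 21.04) = 0
596.73(T − 302.3) + 1284.1(T − 21.04) + 277.03(T − 21.04) = 0
(596.73 + 1284.1 + 277.03) T = 596.73·302.3 + 1284.1·21.04 + 277.03·21.04
T = 213237/2157.8 ≈ 98.82 °C

T_f ≈ 98.8 °C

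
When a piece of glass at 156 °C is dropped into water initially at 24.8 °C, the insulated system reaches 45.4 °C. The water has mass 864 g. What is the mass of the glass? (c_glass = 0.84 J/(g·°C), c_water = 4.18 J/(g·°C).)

m ≈ 801 g

Heat lost by the glass = heat gained by the water:
m·0.84·(156 − 45.4) = 864·4.18·(45.4 − 24.8)
92.9 m = 74397  ⇒  m ≈ 800.8 g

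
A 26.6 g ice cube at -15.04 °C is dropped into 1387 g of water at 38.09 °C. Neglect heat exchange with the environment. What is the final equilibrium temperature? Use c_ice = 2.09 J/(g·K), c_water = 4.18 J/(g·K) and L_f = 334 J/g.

T_f ≈ 35.7 °C

Taking heat into each body as positive, Σ m c ΔT = 0:
warm ice to 0 °C: 26.6·2.09·(0 − (-15.04)) = 836.13
  latent heat to melt: 26.6·334 = 8884.4
  warm the meltwater: 111.19 T
  water: 5797.7(T − 38.09)
5908.8 T = 220833 − 9720.5 = 211112
T ≈ 35.73 °C (positive, so assuming full melt was valid).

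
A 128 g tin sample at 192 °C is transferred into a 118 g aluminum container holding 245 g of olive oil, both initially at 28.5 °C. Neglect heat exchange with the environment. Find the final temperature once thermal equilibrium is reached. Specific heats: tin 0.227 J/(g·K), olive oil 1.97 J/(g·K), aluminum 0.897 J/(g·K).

Taking heat into each body as positive, Σ m c ΔT = 0:
128·0.227·(T − 192) + 245·1.97·(T − 28.5) + 118·0.897·(T − 28.5) = 0
29.06(T − 192) + 482.65(T − 28.5) + 105.85(T − 28.5) = 0
617.55 T = 22351
T = 22351 / 617.55 = 36.2 °C

T_f ≈ 36.2 °C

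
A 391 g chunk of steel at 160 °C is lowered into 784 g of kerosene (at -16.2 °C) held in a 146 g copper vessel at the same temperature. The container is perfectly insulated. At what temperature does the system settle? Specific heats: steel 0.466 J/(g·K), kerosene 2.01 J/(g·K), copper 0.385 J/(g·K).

T_f = Σ m_i c_i T_i / Σ m_i c_i:
T_f = (182.21*160 + 1575.8*(-16.2) + 56.21*(-16.2)) / (182.21 + 1575.8 + 56.21)
    = 2713.8 / 1814.3 ≈ 1.50 °C

T_f ≈ 1.5 °C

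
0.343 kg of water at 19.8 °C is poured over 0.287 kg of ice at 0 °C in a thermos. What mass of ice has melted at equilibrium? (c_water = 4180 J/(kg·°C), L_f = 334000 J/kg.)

m_melted ≈ 0.085 kg

Water can give up m c ΔT = 0.343·4180·19.8 = 28388 J before reaching 0 °C.
To melt every bit of ice: 0.287·334000 = 95858 J.
28388 J < 95858 J, so only part of the ice melts and the system sits at 0 °C.
m_melt = 28388 / L_f = 0.08499 kg.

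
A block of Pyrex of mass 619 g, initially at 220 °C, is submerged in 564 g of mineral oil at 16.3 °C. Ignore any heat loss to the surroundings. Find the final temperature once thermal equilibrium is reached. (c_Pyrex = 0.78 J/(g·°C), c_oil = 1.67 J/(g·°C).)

Set heat shed by the hot body equal to heat absorbed by the cold body:
619*0.78*(220 − T) = 564*1.67*(T − 16.3)
482.82(220 − T) = 941.88(T − 16.3)
1424.7 T = 121573  ⇒  T ≈ 85.33 °C

T_f ≈ 85.3 °C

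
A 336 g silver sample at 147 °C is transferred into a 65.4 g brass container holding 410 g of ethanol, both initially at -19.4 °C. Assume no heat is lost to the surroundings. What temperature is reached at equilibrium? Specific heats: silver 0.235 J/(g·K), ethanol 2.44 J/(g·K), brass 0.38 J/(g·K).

Setting the total heat transfer to zero:
336*0.235*(T − 147) + 410*2.44*(T − (-19.4)) + 65.4*0.38*(T − (-19.4)) = 0
(78.96 + 1000.4 + 24.85) T = 78.96*147 + 1000.4*(-19.4) + 24.85*(-19.4)
T = -8282.8 / 1104.2 = -7.5 °C

T_f ≈ -7.5 °C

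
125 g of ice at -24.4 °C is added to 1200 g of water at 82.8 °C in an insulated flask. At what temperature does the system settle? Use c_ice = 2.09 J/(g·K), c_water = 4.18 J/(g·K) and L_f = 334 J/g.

Heat gained plus heat lost sum to zero:
ice -24.4→0 °C: 125·2.09·24.4 = 6374.5
  melt ice: 125·334 = 41750
  warm the meltwater: 522.5 T
  water: 5016(T − 82.8)
5538.5 T = 415325 − 48124 = 367200
T ≈ 66.30 °C — above 0 °C, consistent with complete melting.

T_f ≈ 66.3 °C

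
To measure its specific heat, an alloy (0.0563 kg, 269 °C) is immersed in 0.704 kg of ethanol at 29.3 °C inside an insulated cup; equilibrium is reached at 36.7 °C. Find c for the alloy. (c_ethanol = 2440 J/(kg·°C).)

c ≈ 972 J/(kg·°C)

Let T be the final temperature. ΣQ_i = 0:
0.0563×c×(36.7 − 269) + 0.704×2440×(36.7 − 29.3) = 0
-13.08 c = -12711
c = -12711/-13.08 ≈ 971.9 J/(kg·°C)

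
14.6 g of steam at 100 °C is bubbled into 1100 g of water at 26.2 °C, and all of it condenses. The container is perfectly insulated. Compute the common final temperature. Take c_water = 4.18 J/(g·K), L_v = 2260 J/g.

Setting the total heat transfer to zero:
steam→water at 100 °C releases m L_v = 14.6×2260 = 32996
  condensate cools 100→T: 14.6×4.18×(T − 100) = 61.03(T − 100)
  water warms: 1100×4.18×(T − 26.2) = 4598(T − 26.2)
4659 T = 32996 + 6102.8 + 120468 = 159566
T ≈ 34.25 °C (< 100 °C, so full condensation is consistent).

T_f ≈ 34.2 °C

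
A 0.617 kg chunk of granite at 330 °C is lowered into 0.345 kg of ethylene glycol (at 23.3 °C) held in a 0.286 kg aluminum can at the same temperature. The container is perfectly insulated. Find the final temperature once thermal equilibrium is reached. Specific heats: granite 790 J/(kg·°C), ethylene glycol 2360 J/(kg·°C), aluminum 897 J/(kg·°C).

T_f ≈ 119.2 °C

T_f = Σ m_i c_i T_i / Σ m_i c_i:
T_f = (487.43·330 + 814.2·23.3 + 256.54·23.3) / (487.43 + 814.2 + 256.54)
    = 185800 / 1558.2 ≈ 119.24 °C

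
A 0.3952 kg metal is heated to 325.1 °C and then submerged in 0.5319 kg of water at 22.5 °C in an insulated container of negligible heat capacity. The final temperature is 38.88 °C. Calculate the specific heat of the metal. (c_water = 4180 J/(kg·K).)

m_s c (T_s − T_f) = m_water c_water (T_f − T_0):
0.3952·c·(325.1 − 38.88) = 0.5319·4180·(38.88 − 22.5)
113.11 c = 36418  ⇒  c ≈ 322 J/(kg·K)

c ≈ 322 J/(kg·K)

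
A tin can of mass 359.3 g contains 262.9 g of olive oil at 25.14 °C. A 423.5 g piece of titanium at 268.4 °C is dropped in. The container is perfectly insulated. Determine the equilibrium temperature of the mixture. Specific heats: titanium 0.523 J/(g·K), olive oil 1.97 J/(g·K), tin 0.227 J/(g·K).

Conservation of energy gives ΣQ = 0:
423.5·0.523·(T − 268.4) + 262.9·1.97·(T − 25.14) + 359.3·0.227·(T − 25.14) = 0
221.49(T − 268.4) + 517.91(T − 25.14) + 81.56(T − 25.14) = 0
820.96 T = 74519
T = 74519 / 820.96 = 90.8 °C

T_f ≈ 90.8 °C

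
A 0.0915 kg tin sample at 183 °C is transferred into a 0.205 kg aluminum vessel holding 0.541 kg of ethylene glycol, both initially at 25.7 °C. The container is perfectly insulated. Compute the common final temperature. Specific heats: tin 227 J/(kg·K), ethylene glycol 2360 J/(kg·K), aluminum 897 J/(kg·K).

Let T be the final temperature. ΣQ_i = 0:
0.0915·227·(T − 183) + 0.541·2360·(T − 25.7) + 0.205·897·(T − 25.7) = 0
20.77(T − 183) + 1276.8(T − 25.7) + 183.88(T − 25.7) = 0
1481.4 T = 41340
T = 41340/1481.4 ≈ 27.91 °C

T_f ≈ 27.9 °C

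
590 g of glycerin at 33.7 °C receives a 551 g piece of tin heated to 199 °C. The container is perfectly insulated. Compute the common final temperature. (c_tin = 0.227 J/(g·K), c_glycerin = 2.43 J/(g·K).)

|Q_tin| = |Q_glycerin|:
551×0.227×(199 − T) = 590×2.43×(T − 33.7)
125.08(199 − T) = 1433.7(T − 33.7)
1558.8 T = 73206  ⇒  T ≈ 46.96 °C

T_f ≈ 47.0 °C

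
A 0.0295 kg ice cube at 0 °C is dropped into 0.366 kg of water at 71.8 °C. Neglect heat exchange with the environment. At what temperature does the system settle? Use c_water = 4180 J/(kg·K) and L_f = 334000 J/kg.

T_f ≈ 60.5 °C

Heat gained plus heat lost sum to zero:
latent heat to melt: 0.0295·334000 = 9853
  warm the meltwater: 123.31 T
  water cools: 0.366·4180·(T − 71.8) = 1529.9(T − 71.8)
1653.2 T = 109845 − 9853 = 99992
T ≈ 60.48 °C (positive, so assuming full melt was valid).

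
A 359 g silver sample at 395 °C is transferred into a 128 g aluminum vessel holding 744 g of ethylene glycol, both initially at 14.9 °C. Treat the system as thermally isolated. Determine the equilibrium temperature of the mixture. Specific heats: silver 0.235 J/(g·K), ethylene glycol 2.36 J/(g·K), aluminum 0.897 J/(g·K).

T_f ≈ 31.3 °C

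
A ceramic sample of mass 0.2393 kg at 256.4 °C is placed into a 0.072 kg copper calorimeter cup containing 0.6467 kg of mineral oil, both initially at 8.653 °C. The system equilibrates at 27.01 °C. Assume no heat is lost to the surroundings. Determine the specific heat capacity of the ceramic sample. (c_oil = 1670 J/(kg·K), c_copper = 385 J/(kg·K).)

Energy conservation, ΣQ = 0:
0.2393×c×(27.01 − 256.4) + 0.6467×1670×(27.01 − 8.653) + 0.072×385×(27.01 − 8.653) = 0
-54.89 c = -20334
c = -20334/-54.89 ≈ 370.4 J/(kg·K)

c ≈ 370 J/(kg·K)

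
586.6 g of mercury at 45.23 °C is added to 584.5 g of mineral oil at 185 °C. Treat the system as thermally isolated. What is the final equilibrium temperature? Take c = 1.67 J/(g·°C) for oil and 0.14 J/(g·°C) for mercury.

T_f = Σ m_i c_i T_i / Σ m_i c_i:
T_f = (976.12*185 + 82.12*45.23) / (976.12 + 82.12)
    = 184296 / 1058.2 ≈ 174.15 °C

T_f ≈ 174.2 °C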